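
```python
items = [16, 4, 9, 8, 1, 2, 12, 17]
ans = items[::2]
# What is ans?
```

items has length 8. The slice items[::2] selects indices [0, 2, 4, 6] (0->16, 2->9, 4->1, 6->12), giving [16, 9, 1, 12].

[16, 9, 1, 12]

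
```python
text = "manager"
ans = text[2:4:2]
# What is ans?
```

text has length 7. The slice text[2:4:2] selects indices [2] (2->'n'), giving 'n'.

'n'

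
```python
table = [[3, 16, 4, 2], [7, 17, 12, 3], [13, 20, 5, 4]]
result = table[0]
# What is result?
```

table has 3 rows. Row 0 is [3, 16, 4, 2].

[3, 16, 4, 2]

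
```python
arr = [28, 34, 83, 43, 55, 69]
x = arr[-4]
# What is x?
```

arr has length 6. Negative index -4 maps to positive index 6 + (-4) = 2. arr[2] = 83.

83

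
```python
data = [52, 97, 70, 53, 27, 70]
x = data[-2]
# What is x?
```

data has length 6. Negative index -2 maps to positive index 6 + (-2) = 4. data[4] = 27.

27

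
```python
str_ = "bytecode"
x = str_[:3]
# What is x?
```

str_ has length 8. The slice str_[:3] selects indices [0, 1, 2] (0->'b', 1->'y', 2->'t'), giving 'byt'.

'byt'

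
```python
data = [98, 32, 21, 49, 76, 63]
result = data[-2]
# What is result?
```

data has length 6. Negative index -2 maps to positive index 6 + (-2) = 4. data[4] = 76.

76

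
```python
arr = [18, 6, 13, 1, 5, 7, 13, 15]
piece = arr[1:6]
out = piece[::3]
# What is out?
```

arr has length 8. The slice arr[1:6] selects indices [1, 2, 3, 4, 5] (1->6, 2->13, 3->1, 4->5, 5->7), giving [6, 13, 1, 5, 7]. So piece = [6, 13, 1, 5, 7]. piece has length 5. The slice piece[::3] selects indices [0, 3] (0->6, 3->5), giving [6, 5].

[6, 5]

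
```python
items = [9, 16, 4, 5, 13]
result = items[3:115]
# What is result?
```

items has length 5. The slice items[3:115] selects indices [3, 4] (3->5, 4->13), giving [5, 13].

[5, 13]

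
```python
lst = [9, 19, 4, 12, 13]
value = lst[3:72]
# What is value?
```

lst has length 5. The slice lst[3:72] selects indices [3, 4] (3->12, 4->13), giving [12, 13].

[12, 13]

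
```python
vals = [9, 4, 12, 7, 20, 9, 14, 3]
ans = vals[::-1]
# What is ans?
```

vals has length 8. The slice vals[::-1] selects indices [7, 6, 5, 4, 3, 2, 1, 0] (7->3, 6->14, 5->9, 4->20, 3->7, 2->12, 1->4, 0->9), giving [3, 14, 9, 20, 7, 12, 4, 9].

[3, 14, 9, 20, 7, 12, 4, 9]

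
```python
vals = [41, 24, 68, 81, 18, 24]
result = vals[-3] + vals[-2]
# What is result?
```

vals has length 6. Negative index -3 maps to positive index 6 + (-3) = 3. vals[3] = 81.
vals has length 6. Negative index -2 maps to positive index 6 + (-2) = 4. vals[4] = 18.
Sum: 81 + 18 = 99.

99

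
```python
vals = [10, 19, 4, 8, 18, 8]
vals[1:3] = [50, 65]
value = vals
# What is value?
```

vals starts as [10, 19, 4, 8, 18, 8] (length 6). The slice vals[1:3] covers indices [1, 2] with values [19, 4]. Replacing that slice with [50, 65] (same length) produces [10, 50, 65, 8, 18, 8].

[10, 50, 65, 8, 18, 8]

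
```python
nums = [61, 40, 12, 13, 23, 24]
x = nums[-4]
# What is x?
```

nums has length 6. Negative index -4 maps to positive index 6 + (-4) = 2. nums[2] = 12.

12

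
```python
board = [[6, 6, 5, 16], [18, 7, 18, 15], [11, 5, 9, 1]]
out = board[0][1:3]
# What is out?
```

board[0] = [6, 6, 5, 16]. board[0] has length 4. The slice board[0][1:3] selects indices [1, 2] (1->6, 2->5), giving [6, 5].

[6, 5]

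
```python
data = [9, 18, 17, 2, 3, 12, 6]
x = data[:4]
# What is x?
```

data has length 7. The slice data[:4] selects indices [0, 1, 2, 3] (0->9, 1->18, 2->17, 3->2), giving [9, 18, 17, 2].

[9, 18, 17, 2]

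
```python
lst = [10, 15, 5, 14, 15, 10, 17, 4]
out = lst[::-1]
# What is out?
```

lst has length 8. The slice lst[::-1] selects indices [7, 6, 5, 4, 3, 2, 1, 0] (7->4, 6->17, 5->10, 4->15, 3->14, 2->5, 1->15, 0->10), giving [4, 17, 10, 15, 14, 5, 15, 10].

[4, 17, 10, 15, 14, 5, 15, 10]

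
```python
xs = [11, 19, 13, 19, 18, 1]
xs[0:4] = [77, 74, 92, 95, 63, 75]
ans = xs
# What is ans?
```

xs starts as [11, 19, 13, 19, 18, 1] (length 6). The slice xs[0:4] covers indices [0, 1, 2, 3] with values [11, 19, 13, 19]. Replacing that slice with [77, 74, 92, 95, 63, 75] (different length) produces [77, 74, 92, 95, 63, 75, 18, 1].

[77, 74, 92, 95, 63, 75, 18, 1]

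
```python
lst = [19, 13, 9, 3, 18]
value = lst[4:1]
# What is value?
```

lst has length 5. The slice lst[4:1] resolves to an empty index range, so the result is [].

[]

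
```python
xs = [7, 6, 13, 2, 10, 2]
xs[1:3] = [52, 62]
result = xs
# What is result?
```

xs starts as [7, 6, 13, 2, 10, 2] (length 6). The slice xs[1:3] covers indices [1, 2] with values [6, 13]. Replacing that slice with [52, 62] (same length) produces [7, 52, 62, 2, 10, 2].

[7, 52, 62, 2, 10, 2]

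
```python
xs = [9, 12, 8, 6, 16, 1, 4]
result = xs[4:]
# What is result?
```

xs has length 7. The slice xs[4:] selects indices [4, 5, 6] (4->16, 5->1, 6->4), giving [16, 1, 4].

[16, 1, 4]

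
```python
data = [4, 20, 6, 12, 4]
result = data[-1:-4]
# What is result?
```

data has length 5. The slice data[-1:-4] resolves to an empty index range, so the result is [].

[]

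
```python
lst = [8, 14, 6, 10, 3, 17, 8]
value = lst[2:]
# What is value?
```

lst has length 7. The slice lst[2:] selects indices [2, 3, 4, 5, 6] (2->6, 3->10, 4->3, 5->17, 6->8), giving [6, 10, 3, 17, 8].

[6, 10, 3, 17, 8]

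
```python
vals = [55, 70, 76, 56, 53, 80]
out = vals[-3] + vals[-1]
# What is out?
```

vals has length 6. Negative index -3 maps to positive index 6 + (-3) = 3. vals[3] = 56.
vals has length 6. Negative index -1 maps to positive index 6 + (-1) = 5. vals[5] = 80.
Sum: 56 + 80 = 136.

136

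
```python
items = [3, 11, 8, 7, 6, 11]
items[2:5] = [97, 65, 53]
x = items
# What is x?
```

items starts as [3, 11, 8, 7, 6, 11] (length 6). The slice items[2:5] covers indices [2, 3, 4] with values [8, 7, 6]. Replacing that slice with [97, 65, 53] (same length) produces [3, 11, 97, 65, 53, 11].

[3, 11, 97, 65, 53, 11]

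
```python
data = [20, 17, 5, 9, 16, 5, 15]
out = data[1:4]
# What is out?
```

data has length 7. The slice data[1:4] selects indices [1, 2, 3] (1->17, 2->5, 3->9), giving [17, 5, 9].

[17, 5, 9]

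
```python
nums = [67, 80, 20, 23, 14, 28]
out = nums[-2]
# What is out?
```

nums has length 6. Negative index -2 maps to positive index 6 + (-2) = 4. nums[4] = 14.

14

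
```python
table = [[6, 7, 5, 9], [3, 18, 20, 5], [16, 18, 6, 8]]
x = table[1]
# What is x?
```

table has 3 rows. Row 1 is [3, 18, 20, 5].

[3, 18, 20, 5]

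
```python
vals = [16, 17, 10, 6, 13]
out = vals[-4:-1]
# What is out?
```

vals has length 5. The slice vals[-4:-1] selects indices [1, 2, 3] (1->17, 2->10, 3->6), giving [17, 10, 6].

[17, 10, 6]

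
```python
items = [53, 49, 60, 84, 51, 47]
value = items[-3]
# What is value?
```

items has length 6. Negative index -3 maps to positive index 6 + (-3) = 3. items[3] = 84.

84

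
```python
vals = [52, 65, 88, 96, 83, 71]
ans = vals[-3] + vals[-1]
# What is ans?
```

vals has length 6. Negative index -3 maps to positive index 6 + (-3) = 3. vals[3] = 96.
vals has length 6. Negative index -1 maps to positive index 6 + (-1) = 5. vals[5] = 71.
Sum: 96 + 71 = 167.

167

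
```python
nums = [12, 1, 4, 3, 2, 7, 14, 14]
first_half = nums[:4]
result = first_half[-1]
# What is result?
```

nums has length 8. The slice nums[:4] selects indices [0, 1, 2, 3] (0->12, 1->1, 2->4, 3->3), giving [12, 1, 4, 3]. So first_half = [12, 1, 4, 3]. Then first_half[-1] = 3.

3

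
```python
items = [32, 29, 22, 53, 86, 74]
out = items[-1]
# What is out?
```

items has length 6. Negative index -1 maps to positive index 6 + (-1) = 5. items[5] = 74.

74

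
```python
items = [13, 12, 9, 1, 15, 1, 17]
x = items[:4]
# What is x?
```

items has length 7. The slice items[:4] selects indices [0, 1, 2, 3] (0->13, 1->12, 2->9, 3->1), giving [13, 12, 9, 1].

[13, 12, 9, 1]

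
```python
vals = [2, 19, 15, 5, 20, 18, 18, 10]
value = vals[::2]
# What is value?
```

vals has length 8. The slice vals[::2] selects indices [0, 2, 4, 6] (0->2, 2->15, 4->20, 6->18), giving [2, 15, 20, 18].

[2, 15, 20, 18]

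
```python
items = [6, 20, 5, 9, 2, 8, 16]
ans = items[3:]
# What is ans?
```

items has length 7. The slice items[3:] selects indices [3, 4, 5, 6] (3->9, 4->2, 5->8, 6->16), giving [9, 2, 8, 16].

[9, 2, 8, 16]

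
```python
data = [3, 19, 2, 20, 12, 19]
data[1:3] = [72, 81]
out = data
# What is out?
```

data starts as [3, 19, 2, 20, 12, 19] (length 6). The slice data[1:3] covers indices [1, 2] with values [19, 2]. Replacing that slice with [72, 81] (same length) produces [3, 72, 81, 20, 12, 19].

[3, 72, 81, 20, 12, 19]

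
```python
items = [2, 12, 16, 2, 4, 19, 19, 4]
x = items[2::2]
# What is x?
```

items has length 8. The slice items[2::2] selects indices [2, 4, 6] (2->16, 4->4, 6->19), giving [16, 4, 19].

[16, 4, 19]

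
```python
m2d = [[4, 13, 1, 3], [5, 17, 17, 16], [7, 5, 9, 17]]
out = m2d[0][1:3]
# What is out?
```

m2d[0] = [4, 13, 1, 3]. m2d[0] has length 4. The slice m2d[0][1:3] selects indices [1, 2] (1->13, 2->1), giving [13, 1].

[13, 1]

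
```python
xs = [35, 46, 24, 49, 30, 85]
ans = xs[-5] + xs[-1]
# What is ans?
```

xs has length 6. Negative index -5 maps to positive index 6 + (-5) = 1. xs[1] = 46.
xs has length 6. Negative index -1 maps to positive index 6 + (-1) = 5. xs[5] = 85.
Sum: 46 + 85 = 131.

131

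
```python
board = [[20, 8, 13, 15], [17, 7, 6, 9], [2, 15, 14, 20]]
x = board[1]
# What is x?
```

board has 3 rows. Row 1 is [17, 7, 6, 9].

[17, 7, 6, 9]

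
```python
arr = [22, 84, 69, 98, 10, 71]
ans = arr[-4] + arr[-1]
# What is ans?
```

arr has length 6. Negative index -4 maps to positive index 6 + (-4) = 2. arr[2] = 69.
arr has length 6. Negative index -1 maps to positive index 6 + (-1) = 5. arr[5] = 71.
Sum: 69 + 71 = 140.

140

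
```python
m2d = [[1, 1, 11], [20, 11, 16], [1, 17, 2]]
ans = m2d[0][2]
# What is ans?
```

m2d[0] = [1, 1, 11]. Taking column 2 of that row yields 11.

11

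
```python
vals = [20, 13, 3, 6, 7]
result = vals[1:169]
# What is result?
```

vals has length 5. The slice vals[1:169] selects indices [1, 2, 3, 4] (1->13, 2->3, 3->6, 4->7), giving [13, 3, 6, 7].

[13, 3, 6, 7]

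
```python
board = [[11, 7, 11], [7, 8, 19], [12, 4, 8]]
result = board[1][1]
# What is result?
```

board[1] = [7, 8, 19]. Taking column 1 of that row yields 8.

8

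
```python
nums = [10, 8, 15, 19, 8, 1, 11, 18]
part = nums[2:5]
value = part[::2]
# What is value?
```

nums has length 8. The slice nums[2:5] selects indices [2, 3, 4] (2->15, 3->19, 4->8), giving [15, 19, 8]. So part = [15, 19, 8]. part has length 3. The slice part[::2] selects indices [0, 2] (0->15, 2->8), giving [15, 8].

[15, 8]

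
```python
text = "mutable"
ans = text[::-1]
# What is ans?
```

text has length 7. The slice text[::-1] selects indices [6, 5, 4, 3, 2, 1, 0] (6->'e', 5->'l', 4->'b', 3->'a', 2->'t', 1->'u', 0->'m'), giving 'elbatum'.

'elbatum'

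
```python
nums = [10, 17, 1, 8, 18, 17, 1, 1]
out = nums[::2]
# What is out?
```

nums has length 8. The slice nums[::2] selects indices [0, 2, 4, 6] (0->10, 2->1, 4->18, 6->1), giving [10, 1, 18, 1].

[10, 1, 18, 1]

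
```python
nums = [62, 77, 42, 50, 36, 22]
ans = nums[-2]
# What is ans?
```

nums has length 6. Negative index -2 maps to positive index 6 + (-2) = 4. nums[4] = 36.

36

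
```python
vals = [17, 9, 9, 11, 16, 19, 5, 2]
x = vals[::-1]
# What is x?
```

vals has length 8. The slice vals[::-1] selects indices [7, 6, 5, 4, 3, 2, 1, 0] (7->2, 6->5, 5->19, 4->16, 3->11, 2->9, 1->9, 0->17), giving [2, 5, 19, 16, 11, 9, 9, 17].

[2, 5, 19, 16, 11, 9, 9, 17]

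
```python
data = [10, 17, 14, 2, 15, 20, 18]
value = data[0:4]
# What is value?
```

data has length 7. The slice data[0:4] selects indices [0, 1, 2, 3] (0->10, 1->17, 2->14, 3->2), giving [10, 17, 14, 2].

[10, 17, 14, 2]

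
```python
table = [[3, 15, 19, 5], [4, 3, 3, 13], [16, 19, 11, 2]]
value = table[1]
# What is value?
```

table has 3 rows. Row 1 is [4, 3, 3, 13].

[4, 3, 3, 13]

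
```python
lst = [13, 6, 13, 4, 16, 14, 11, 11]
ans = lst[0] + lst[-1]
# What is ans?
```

lst has length 8. lst[0] = 13.
lst has length 8. Negative index -1 maps to positive index 8 + (-1) = 7. lst[7] = 11.
Sum: 13 + 11 = 24.

24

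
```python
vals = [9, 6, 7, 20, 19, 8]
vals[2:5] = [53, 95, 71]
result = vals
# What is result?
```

vals starts as [9, 6, 7, 20, 19, 8] (length 6). The slice vals[2:5] covers indices [2, 3, 4] with values [7, 20, 19]. Replacing that slice with [53, 95, 71] (same length) produces [9, 6, 53, 95, 71, 8].

[9, 6, 53, 95, 71, 8]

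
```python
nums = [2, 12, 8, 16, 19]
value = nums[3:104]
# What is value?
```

nums has length 5. The slice nums[3:104] selects indices [3, 4] (3->16, 4->19), giving [16, 19].

[16, 19]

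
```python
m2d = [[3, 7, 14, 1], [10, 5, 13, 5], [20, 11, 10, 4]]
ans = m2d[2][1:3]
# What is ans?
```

m2d[2] = [20, 11, 10, 4]. m2d[2] has length 4. The slice m2d[2][1:3] selects indices [1, 2] (1->11, 2->10), giving [11, 10].

[11, 10]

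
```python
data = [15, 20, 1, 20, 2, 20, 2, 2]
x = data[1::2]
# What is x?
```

data has length 8. The slice data[1::2] selects indices [1, 3, 5, 7] (1->20, 3->20, 5->20, 7->2), giving [20, 20, 20, 2].

[20, 20, 20, 2]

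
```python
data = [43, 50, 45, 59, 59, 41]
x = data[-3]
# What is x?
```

data has length 6. Negative index -3 maps to positive index 6 + (-3) = 3. data[3] = 59.

59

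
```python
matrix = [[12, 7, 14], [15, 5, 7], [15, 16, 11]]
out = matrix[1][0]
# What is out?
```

matrix[1] = [15, 5, 7]. Taking column 0 of that row yields 15.

15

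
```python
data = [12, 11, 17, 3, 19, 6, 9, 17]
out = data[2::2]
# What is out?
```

data has length 8. The slice data[2::2] selects indices [2, 4, 6] (2->17, 4->19, 6->9), giving [17, 19, 9].

[17, 19, 9]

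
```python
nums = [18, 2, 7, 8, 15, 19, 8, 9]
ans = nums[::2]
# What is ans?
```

nums has length 8. The slice nums[::2] selects indices [0, 2, 4, 6] (0->18, 2->7, 4->15, 6->8), giving [18, 7, 15, 8].

[18, 7, 15, 8]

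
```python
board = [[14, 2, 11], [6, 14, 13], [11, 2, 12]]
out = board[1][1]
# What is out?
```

board[1] = [6, 14, 13]. Taking column 1 of that row yields 14.

14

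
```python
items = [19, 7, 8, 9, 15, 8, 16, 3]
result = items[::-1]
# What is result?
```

items has length 8. The slice items[::-1] selects indices [7, 6, 5, 4, 3, 2, 1, 0] (7->3, 6->16, 5->8, 4->15, 3->9, 2->8, 1->7, 0->19), giving [3, 16, 8, 15, 9, 8, 7, 19].

[3, 16, 8, 15, 9, 8, 7, 19]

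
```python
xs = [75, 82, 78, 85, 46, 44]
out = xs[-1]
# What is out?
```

xs has length 6. Negative index -1 maps to positive index 6 + (-1) = 5. xs[5] = 44.

44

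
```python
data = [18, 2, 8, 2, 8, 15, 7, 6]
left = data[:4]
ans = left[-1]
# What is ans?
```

data has length 8. The slice data[:4] selects indices [0, 1, 2, 3] (0->18, 1->2, 2->8, 3->2), giving [18, 2, 8, 2]. So left = [18, 2, 8, 2]. Then left[-1] = 2.

2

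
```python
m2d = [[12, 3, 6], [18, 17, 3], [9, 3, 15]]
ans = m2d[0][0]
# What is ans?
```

m2d[0] = [12, 3, 6]. Taking column 0 of that row yields 12.

12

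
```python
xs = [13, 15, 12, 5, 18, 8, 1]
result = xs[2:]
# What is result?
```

xs has length 7. The slice xs[2:] selects indices [2, 3, 4, 5, 6] (2->12, 3->5, 4->18, 5->8, 6->1), giving [12, 5, 18, 8, 1].

[12, 5, 18, 8, 1]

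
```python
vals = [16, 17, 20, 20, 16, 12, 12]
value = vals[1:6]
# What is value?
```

vals has length 7. The slice vals[1:6] selects indices [1, 2, 3, 4, 5] (1->17, 2->20, 3->20, 4->16, 5->12), giving [17, 20, 20, 16, 12].

[17, 20, 20, 16, 12]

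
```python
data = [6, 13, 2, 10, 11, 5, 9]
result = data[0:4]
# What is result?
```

data has length 7. The slice data[0:4] selects indices [0, 1, 2, 3] (0->6, 1->13, 2->2, 3->10), giving [6, 13, 2, 10].

[6, 13, 2, 10]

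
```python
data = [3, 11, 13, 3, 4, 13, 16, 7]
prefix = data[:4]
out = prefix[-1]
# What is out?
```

data has length 8. The slice data[:4] selects indices [0, 1, 2, 3] (0->3, 1->11, 2->13, 3->3), giving [3, 11, 13, 3]. So prefix = [3, 11, 13, 3]. Then prefix[-1] = 3.

3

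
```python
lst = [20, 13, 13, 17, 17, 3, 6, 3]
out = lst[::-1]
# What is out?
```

lst has length 8. The slice lst[::-1] selects indices [7, 6, 5, 4, 3, 2, 1, 0] (7->3, 6->6, 5->3, 4->17, 3->17, 2->13, 1->13, 0->20), giving [3, 6, 3, 17, 17, 13, 13, 20].

[3, 6, 3, 17, 17, 13, 13, 20]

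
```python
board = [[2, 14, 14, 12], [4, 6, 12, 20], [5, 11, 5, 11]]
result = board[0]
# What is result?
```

board has 3 rows. Row 0 is [2, 14, 14, 12].

[2, 14, 14, 12]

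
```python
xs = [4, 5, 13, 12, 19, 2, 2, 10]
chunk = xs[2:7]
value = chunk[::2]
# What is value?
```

xs has length 8. The slice xs[2:7] selects indices [2, 3, 4, 5, 6] (2->13, 3->12, 4->19, 5->2, 6->2), giving [13, 12, 19, 2, 2]. So chunk = [13, 12, 19, 2, 2]. chunk has length 5. The slice chunk[::2] selects indices [0, 2, 4] (0->13, 2->19, 4->2), giving [13, 19, 2].

[13, 19, 2]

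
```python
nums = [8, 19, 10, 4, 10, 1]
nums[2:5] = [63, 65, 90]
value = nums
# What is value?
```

nums starts as [8, 19, 10, 4, 10, 1] (length 6). The slice nums[2:5] covers indices [2, 3, 4] with values [10, 4, 10]. Replacing that slice with [63, 65, 90] (same length) produces [8, 19, 63, 65, 90, 1].

[8, 19, 63, 65, 90, 1]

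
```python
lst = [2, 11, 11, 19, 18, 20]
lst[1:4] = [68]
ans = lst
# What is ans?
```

lst starts as [2, 11, 11, 19, 18, 20] (length 6). The slice lst[1:4] covers indices [1, 2, 3] with values [11, 11, 19]. Replacing that slice with [68] (different length) produces [2, 68, 18, 20].

[2, 68, 18, 20]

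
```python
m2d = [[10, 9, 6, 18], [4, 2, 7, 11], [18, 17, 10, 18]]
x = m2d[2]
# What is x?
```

m2d has 3 rows. Row 2 is [18, 17, 10, 18].

[18, 17, 10, 18]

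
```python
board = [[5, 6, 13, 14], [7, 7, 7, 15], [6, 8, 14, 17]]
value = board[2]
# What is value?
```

board has 3 rows. Row 2 is [6, 8, 14, 17].

[6, 8, 14, 17]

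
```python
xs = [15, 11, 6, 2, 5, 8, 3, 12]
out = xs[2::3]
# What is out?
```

xs has length 8. The slice xs[2::3] selects indices [2, 5] (2->6, 5->8), giving [6, 8].

[6, 8]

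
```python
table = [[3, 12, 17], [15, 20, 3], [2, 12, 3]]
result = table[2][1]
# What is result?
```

table[2] = [2, 12, 3]. Taking column 1 of that row yields 12.

12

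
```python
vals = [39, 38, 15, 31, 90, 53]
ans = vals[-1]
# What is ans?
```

vals has length 6. Negative index -1 maps to positive index 6 + (-1) = 5. vals[5] = 53.

53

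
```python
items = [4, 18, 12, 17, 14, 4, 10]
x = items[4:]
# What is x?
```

items has length 7. The slice items[4:] selects indices [4, 5, 6] (4->14, 5->4, 6->10), giving [14, 4, 10].

[14, 4, 10]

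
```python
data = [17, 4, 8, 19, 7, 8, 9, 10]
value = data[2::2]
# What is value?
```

data has length 8. The slice data[2::2] selects indices [2, 4, 6] (2->8, 4->7, 6->9), giving [8, 7, 9].

[8, 7, 9]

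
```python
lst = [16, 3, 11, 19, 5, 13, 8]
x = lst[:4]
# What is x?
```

lst has length 7. The slice lst[:4] selects indices [0, 1, 2, 3] (0->16, 1->3, 2->11, 3->19), giving [16, 3, 11, 19].

[16, 3, 11, 19]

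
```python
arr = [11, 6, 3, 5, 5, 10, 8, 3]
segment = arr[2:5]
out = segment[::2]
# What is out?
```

arr has length 8. The slice arr[2:5] selects indices [2, 3, 4] (2->3, 3->5, 4->5), giving [3, 5, 5]. So segment = [3, 5, 5]. segment has length 3. The slice segment[::2] selects indices [0, 2] (0->3, 2->5), giving [3, 5].

[3, 5]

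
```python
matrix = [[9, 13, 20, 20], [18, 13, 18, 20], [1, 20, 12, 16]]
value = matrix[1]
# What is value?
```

matrix has 3 rows. Row 1 is [18, 13, 18, 20].

[18, 13, 18, 20]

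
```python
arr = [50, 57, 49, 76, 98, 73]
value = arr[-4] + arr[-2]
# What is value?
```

arr has length 6. Negative index -4 maps to positive index 6 + (-4) = 2. arr[2] = 49.
arr has length 6. Negative index -2 maps to positive index 6 + (-2) = 4. arr[4] = 98.
Sum: 49 + 98 = 147.

147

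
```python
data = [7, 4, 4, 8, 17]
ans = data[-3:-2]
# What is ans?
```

data has length 5. The slice data[-3:-2] selects indices [2] (2->4), giving [4].

[4]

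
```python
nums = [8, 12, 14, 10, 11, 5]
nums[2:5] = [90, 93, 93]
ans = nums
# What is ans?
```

nums starts as [8, 12, 14, 10, 11, 5] (length 6). The slice nums[2:5] covers indices [2, 3, 4] with values [14, 10, 11]. Replacing that slice with [90, 93, 93] (same length) produces [8, 12, 90, 93, 93, 5].

[8, 12, 90, 93, 93, 5]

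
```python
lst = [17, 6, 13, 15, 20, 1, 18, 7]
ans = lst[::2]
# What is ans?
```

lst has length 8. The slice lst[::2] selects indices [0, 2, 4, 6] (0->17, 2->13, 4->20, 6->18), giving [17, 13, 20, 18].

[17, 13, 20, 18]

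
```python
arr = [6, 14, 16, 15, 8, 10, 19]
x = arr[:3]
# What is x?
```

arr has length 7. The slice arr[:3] selects indices [0, 1, 2] (0->6, 1->14, 2->16), giving [6, 14, 16].

[6, 14, 16]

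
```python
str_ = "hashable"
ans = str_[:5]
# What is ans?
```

str_ has length 8. The slice str_[:5] selects indices [0, 1, 2, 3, 4] (0->'h', 1->'a', 2->'s', 3->'h', 4->'a'), giving 'hasha'.

'hasha'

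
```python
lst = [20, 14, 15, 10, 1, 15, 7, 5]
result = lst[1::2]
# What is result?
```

lst has length 8. The slice lst[1::2] selects indices [1, 3, 5, 7] (1->14, 3->10, 5->15, 7->5), giving [14, 10, 15, 5].

[14, 10, 15, 5]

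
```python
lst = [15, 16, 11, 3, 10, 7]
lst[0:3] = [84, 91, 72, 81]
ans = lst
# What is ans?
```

lst starts as [15, 16, 11, 3, 10, 7] (length 6). The slice lst[0:3] covers indices [0, 1, 2] with values [15, 16, 11]. Replacing that slice with [84, 91, 72, 81] (different length) produces [84, 91, 72, 81, 3, 10, 7].

[84, 91, 72, 81, 3, 10, 7]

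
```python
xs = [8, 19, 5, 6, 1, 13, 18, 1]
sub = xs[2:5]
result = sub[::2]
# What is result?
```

xs has length 8. The slice xs[2:5] selects indices [2, 3, 4] (2->5, 3->6, 4->1), giving [5, 6, 1]. So sub = [5, 6, 1]. sub has length 3. The slice sub[::2] selects indices [0, 2] (0->5, 2->1), giving [5, 1].

[5, 1]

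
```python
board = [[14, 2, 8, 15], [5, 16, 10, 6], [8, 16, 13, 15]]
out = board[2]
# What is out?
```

board has 3 rows. Row 2 is [8, 16, 13, 15].

[8, 16, 13, 15]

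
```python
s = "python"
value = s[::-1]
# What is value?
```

s has length 6. The slice s[::-1] selects indices [5, 4, 3, 2, 1, 0] (5->'n', 4->'o', 3->'h', 2->'t', 1->'y', 0->'p'), giving 'nohtyp'.

'nohtyp'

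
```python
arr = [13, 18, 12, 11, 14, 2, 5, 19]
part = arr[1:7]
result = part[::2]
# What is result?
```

arr has length 8. The slice arr[1:7] selects indices [1, 2, 3, 4, 5, 6] (1->18, 2->12, 3->11, 4->14, 5->2, 6->5), giving [18, 12, 11, 14, 2, 5]. So part = [18, 12, 11, 14, 2, 5]. part has length 6. The slice part[::2] selects indices [0, 2, 4] (0->18, 2->11, 4->2), giving [18, 11, 2].

[18, 11, 2]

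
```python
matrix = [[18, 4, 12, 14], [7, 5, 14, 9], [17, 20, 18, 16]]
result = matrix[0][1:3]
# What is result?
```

matrix[0] = [18, 4, 12, 14]. matrix[0] has length 4. The slice matrix[0][1:3] selects indices [1, 2] (1->4, 2->12), giving [4, 12].

[4, 12]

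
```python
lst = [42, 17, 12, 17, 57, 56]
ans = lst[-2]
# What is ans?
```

lst has length 6. Negative index -2 maps to positive index 6 + (-2) = 4. lst[4] = 57.

57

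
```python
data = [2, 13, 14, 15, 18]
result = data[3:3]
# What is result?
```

data has length 5. The slice data[3:3] resolves to an empty index range, so the result is [].

[]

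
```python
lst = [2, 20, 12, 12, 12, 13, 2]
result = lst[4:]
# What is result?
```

lst has length 7. The slice lst[4:] selects indices [4, 5, 6] (4->12, 5->13, 6->2), giving [12, 13, 2].

[12, 13, 2]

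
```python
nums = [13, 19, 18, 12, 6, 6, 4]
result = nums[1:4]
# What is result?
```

nums has length 7. The slice nums[1:4] selects indices [1, 2, 3] (1->19, 2->18, 3->12), giving [19, 18, 12].

[19, 18, 12]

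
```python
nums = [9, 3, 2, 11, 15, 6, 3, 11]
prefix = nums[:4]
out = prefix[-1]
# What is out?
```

nums has length 8. The slice nums[:4] selects indices [0, 1, 2, 3] (0->9, 1->3, 2->2, 3->11), giving [9, 3, 2, 11]. So prefix = [9, 3, 2, 11]. Then prefix[-1] = 11.

11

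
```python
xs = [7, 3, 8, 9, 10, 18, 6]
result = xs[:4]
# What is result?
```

xs has length 7. The slice xs[:4] selects indices [0, 1, 2, 3] (0->7, 1->3, 2->8, 3->9), giving [7, 3, 8, 9].

[7, 3, 8, 9]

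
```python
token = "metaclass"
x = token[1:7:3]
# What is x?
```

token has length 9. The slice token[1:7:3] selects indices [1, 4] (1->'e', 4->'c'), giving 'ec'.

'ec'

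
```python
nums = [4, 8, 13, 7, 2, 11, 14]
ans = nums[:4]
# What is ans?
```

nums has length 7. The slice nums[:4] selects indices [0, 1, 2, 3] (0->4, 1->8, 2->13, 3->7), giving [4, 8, 13, 7].

[4, 8, 13, 7]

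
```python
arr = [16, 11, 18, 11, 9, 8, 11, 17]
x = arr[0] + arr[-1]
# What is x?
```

arr has length 8. arr[0] = 16.
arr has length 8. Negative index -1 maps to positive index 8 + (-1) = 7. arr[7] = 17.
Sum: 16 + 17 = 33.

33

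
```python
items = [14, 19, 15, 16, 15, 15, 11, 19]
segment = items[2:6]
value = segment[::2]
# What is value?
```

items has length 8. The slice items[2:6] selects indices [2, 3, 4, 5] (2->15, 3->16, 4->15, 5->15), giving [15, 16, 15, 15]. So segment = [15, 16, 15, 15]. segment has length 4. The slice segment[::2] selects indices [0, 2] (0->15, 2->15), giving [15, 15].

[15, 15]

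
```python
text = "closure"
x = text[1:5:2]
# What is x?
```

text has length 7. The slice text[1:5:2] selects indices [1, 3] (1->'l', 3->'s'), giving 'ls'.

'ls'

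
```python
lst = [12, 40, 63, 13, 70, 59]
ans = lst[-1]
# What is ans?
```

lst has length 6. Negative index -1 maps to positive index 6 + (-1) = 5. lst[5] = 59.

59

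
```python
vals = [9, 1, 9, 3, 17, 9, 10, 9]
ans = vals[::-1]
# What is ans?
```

vals has length 8. The slice vals[::-1] selects indices [7, 6, 5, 4, 3, 2, 1, 0] (7->9, 6->10, 5->9, 4->17, 3->3, 2->9, 1->1, 0->9), giving [9, 10, 9, 17, 3, 9, 1, 9].

[9, 10, 9, 17, 3, 9, 1, 9]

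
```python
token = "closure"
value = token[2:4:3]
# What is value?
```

token has length 7. The slice token[2:4:3] selects indices [2] (2->'o'), giving 'o'.

'o'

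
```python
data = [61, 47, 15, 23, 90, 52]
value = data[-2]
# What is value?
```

data has length 6. Negative index -2 maps to positive index 6 + (-2) = 4. data[4] = 90.

90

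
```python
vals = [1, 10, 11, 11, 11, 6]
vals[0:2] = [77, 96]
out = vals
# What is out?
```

vals starts as [1, 10, 11, 11, 11, 6] (length 6). The slice vals[0:2] covers indices [0, 1] with values [1, 10]. Replacing that slice with [77, 96] (same length) produces [77, 96, 11, 11, 11, 6].

[77, 96, 11, 11, 11, 6]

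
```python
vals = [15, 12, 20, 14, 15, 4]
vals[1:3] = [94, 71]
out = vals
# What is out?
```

vals starts as [15, 12, 20, 14, 15, 4] (length 6). The slice vals[1:3] covers indices [1, 2] with values [12, 20]. Replacing that slice with [94, 71] (same length) produces [15, 94, 71, 14, 15, 4].

[15, 94, 71, 14, 15, 4]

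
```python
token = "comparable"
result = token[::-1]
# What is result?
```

token has length 10. The slice token[::-1] selects indices [9, 8, 7, 6, 5, 4, 3, 2, 1, 0] (9->'e', 8->'l', 7->'b', 6->'a', 5->'r', 4->'a', 3->'p', 2->'m', 1->'o', 0->'c'), giving 'elbarapmoc'.

'elbarapmoc'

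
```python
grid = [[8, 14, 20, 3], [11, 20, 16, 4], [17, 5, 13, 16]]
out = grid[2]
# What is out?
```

grid has 3 rows. Row 2 is [17, 5, 13, 16].

[17, 5, 13, 16]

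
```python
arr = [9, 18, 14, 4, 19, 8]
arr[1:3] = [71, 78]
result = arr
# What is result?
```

arr starts as [9, 18, 14, 4, 19, 8] (length 6). The slice arr[1:3] covers indices [1, 2] with values [18, 14]. Replacing that slice with [71, 78] (same length) produces [9, 71, 78, 4, 19, 8].

[9, 71, 78, 4, 19, 8]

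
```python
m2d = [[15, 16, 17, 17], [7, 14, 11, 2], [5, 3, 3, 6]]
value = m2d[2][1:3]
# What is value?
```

m2d[2] = [5, 3, 3, 6]. m2d[2] has length 4. The slice m2d[2][1:3] selects indices [1, 2] (1->3, 2->3), giving [3, 3].

[3, 3]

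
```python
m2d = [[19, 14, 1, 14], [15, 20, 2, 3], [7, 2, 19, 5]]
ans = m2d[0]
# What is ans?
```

m2d has 3 rows. Row 0 is [19, 14, 1, 14].

[19, 14, 1, 14]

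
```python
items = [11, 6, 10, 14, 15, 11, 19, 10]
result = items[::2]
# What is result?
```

items has length 8. The slice items[::2] selects indices [0, 2, 4, 6] (0->11, 2->10, 4->15, 6->19), giving [11, 10, 15, 19].

[11, 10, 15, 19]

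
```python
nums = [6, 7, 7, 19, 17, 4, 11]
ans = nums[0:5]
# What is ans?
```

nums has length 7. The slice nums[0:5] selects indices [0, 1, 2, 3, 4] (0->6, 1->7, 2->7, 3->19, 4->17), giving [6, 7, 7, 19, 17].

[6, 7, 7, 19, 17]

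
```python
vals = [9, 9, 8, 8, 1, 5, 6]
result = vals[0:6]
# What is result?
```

vals has length 7. The slice vals[0:6] selects indices [0, 1, 2, 3, 4, 5] (0->9, 1->9, 2->8, 3->8, 4->1, 5->5), giving [9, 9, 8, 8, 1, 5].

[9, 9, 8, 8, 1, 5]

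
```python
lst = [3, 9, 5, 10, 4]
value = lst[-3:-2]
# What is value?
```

lst has length 5. The slice lst[-3:-2] selects indices [2] (2->5), giving [5].

[5]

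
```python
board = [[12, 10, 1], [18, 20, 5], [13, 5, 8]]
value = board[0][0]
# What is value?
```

board[0] = [12, 10, 1]. Taking column 0 of that row yields 12.

12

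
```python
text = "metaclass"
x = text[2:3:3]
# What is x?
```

text has length 9. The slice text[2:3:3] selects indices [2] (2->'t'), giving 't'.

't'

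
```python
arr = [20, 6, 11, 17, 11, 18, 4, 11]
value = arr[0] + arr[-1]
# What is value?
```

arr has length 8. arr[0] = 20.
arr has length 8. Negative index -1 maps to positive index 8 + (-1) = 7. arr[7] = 11.
Sum: 20 + 11 = 31.

31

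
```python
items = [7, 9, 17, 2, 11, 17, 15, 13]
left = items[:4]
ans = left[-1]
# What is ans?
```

items has length 8. The slice items[:4] selects indices [0, 1, 2, 3] (0->7, 1->9, 2->17, 3->2), giving [7, 9, 17, 2]. So left = [7, 9, 17, 2]. Then left[-1] = 2.

2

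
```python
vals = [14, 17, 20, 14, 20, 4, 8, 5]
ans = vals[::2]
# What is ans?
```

vals has length 8. The slice vals[::2] selects indices [0, 2, 4, 6] (0->14, 2->20, 4->20, 6->8), giving [14, 20, 20, 8].

[14, 20, 20, 8]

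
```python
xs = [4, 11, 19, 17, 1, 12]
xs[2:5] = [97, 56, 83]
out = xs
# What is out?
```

xs starts as [4, 11, 19, 17, 1, 12] (length 6). The slice xs[2:5] covers indices [2, 3, 4] with values [19, 17, 1]. Replacing that slice with [97, 56, 83] (same length) produces [4, 11, 97, 56, 83, 12].

[4, 11, 97, 56, 83, 12]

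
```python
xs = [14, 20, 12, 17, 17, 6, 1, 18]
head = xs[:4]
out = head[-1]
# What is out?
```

xs has length 8. The slice xs[:4] selects indices [0, 1, 2, 3] (0->14, 1->20, 2->12, 3->17), giving [14, 20, 12, 17]. So head = [14, 20, 12, 17]. Then head[-1] = 17.

17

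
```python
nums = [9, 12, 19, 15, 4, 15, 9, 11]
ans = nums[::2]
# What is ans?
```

nums has length 8. The slice nums[::2] selects indices [0, 2, 4, 6] (0->9, 2->19, 4->4, 6->9), giving [9, 19, 4, 9].

[9, 19, 4, 9]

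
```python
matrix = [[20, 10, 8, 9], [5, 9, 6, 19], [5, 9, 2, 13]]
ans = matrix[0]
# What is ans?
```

matrix has 3 rows. Row 0 is [20, 10, 8, 9].

[20, 10, 8, 9]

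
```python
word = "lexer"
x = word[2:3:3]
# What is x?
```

word has length 5. The slice word[2:3:3] selects indices [2] (2->'x'), giving 'x'.

'x'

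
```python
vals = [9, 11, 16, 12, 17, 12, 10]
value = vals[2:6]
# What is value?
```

vals has length 7. The slice vals[2:6] selects indices [2, 3, 4, 5] (2->16, 3->12, 4->17, 5->12), giving [16, 12, 17, 12].

[16, 12, 17, 12]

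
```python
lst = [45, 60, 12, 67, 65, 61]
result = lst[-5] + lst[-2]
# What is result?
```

lst has length 6. Negative index -5 maps to positive index 6 + (-5) = 1. lst[1] = 60.
lst has length 6. Negative index -2 maps to positive index 6 + (-2) = 4. lst[4] = 65.
Sum: 60 + 65 = 125.

125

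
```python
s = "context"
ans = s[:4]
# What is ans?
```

s has length 7. The slice s[:4] selects indices [0, 1, 2, 3] (0->'c', 1->'o', 2->'n', 3->'t'), giving 'cont'.

'cont'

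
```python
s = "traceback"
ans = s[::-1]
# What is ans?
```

s has length 9. The slice s[::-1] selects indices [8, 7, 6, 5, 4, 3, 2, 1, 0] (8->'k', 7->'c', 6->'a', 5->'b', 4->'e', 3->'c', 2->'a', 1->'r', 0->'t'), giving 'kcabecart'.

'kcabecart'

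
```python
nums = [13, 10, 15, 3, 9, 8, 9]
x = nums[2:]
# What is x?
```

nums has length 7. The slice nums[2:] selects indices [2, 3, 4, 5, 6] (2->15, 3->3, 4->9, 5->8, 6->9), giving [15, 3, 9, 8, 9].

[15, 3, 9, 8, 9]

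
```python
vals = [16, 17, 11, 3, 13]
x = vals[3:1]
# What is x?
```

vals has length 5. The slice vals[3:1] resolves to an empty index range, so the result is [].

[]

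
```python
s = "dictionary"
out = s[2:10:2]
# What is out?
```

s has length 10. The slice s[2:10:2] selects indices [2, 4, 6, 8] (2->'c', 4->'i', 6->'n', 8->'r'), giving 'cinr'.

'cinr'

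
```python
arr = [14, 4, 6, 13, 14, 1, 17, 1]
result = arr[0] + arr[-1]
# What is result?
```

arr has length 8. arr[0] = 14.
arr has length 8. Negative index -1 maps to positive index 8 + (-1) = 7. arr[7] = 1.
Sum: 14 + 1 = 15.

15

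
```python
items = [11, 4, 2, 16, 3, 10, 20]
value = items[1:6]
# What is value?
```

items has length 7. The slice items[1:6] selects indices [1, 2, 3, 4, 5] (1->4, 2->2, 3->16, 4->3, 5->10), giving [4, 2, 16, 3, 10].

[4, 2, 16, 3, 10]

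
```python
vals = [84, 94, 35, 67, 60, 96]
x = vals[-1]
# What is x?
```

vals has length 6. Negative index -1 maps to positive index 6 + (-1) = 5. vals[5] = 96.

96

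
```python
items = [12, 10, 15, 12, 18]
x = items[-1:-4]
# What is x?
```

items has length 5. The slice items[-1:-4] resolves to an empty index range, so the result is [].

[]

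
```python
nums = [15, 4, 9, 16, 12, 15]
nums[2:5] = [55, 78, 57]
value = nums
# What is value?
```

nums starts as [15, 4, 9, 16, 12, 15] (length 6). The slice nums[2:5] covers indices [2, 3, 4] with values [9, 16, 12]. Replacing that slice with [55, 78, 57] (same length) produces [15, 4, 55, 78, 57, 15].

[15, 4, 55, 78, 57, 15]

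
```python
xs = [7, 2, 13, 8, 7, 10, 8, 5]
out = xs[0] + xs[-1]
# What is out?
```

xs has length 8. xs[0] = 7.
xs has length 8. Negative index -1 maps to positive index 8 + (-1) = 7. xs[7] = 5.
Sum: 7 + 5 = 12.

12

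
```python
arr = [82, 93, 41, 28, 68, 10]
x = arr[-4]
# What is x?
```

arr has length 6. Negative index -4 maps to positive index 6 + (-4) = 2. arr[2] = 41.

41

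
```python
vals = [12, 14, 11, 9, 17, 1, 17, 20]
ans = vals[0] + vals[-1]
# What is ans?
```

vals has length 8. vals[0] = 12.
vals has length 8. Negative index -1 maps to positive index 8 + (-1) = 7. vals[7] = 20.
Sum: 12 + 20 = 32.

32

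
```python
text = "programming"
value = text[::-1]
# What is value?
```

text has length 11. The slice text[::-1] selects indices [10, 9, 8, 7, 6, 5, 4, 3, 2, 1, 0] (10->'g', 9->'n', 8->'i', 7->'m', 6->'m', 5->'a', 4->'r', 3->'g', 2->'o', 1->'r', 0->'p'), giving 'gnimmargorp'.

'gnimmargorp'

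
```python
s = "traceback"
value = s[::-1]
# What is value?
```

s has length 9. The slice s[::-1] selects indices [8, 7, 6, 5, 4, 3, 2, 1, 0] (8->'k', 7->'c', 6->'a', 5->'b', 4->'e', 3->'c', 2->'a', 1->'r', 0->'t'), giving 'kcabecart'.

'kcabecart'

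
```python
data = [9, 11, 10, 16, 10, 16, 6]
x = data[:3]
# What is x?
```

data has length 7. The slice data[:3] selects indices [0, 1, 2] (0->9, 1->11, 2->10), giving [9, 11, 10].

[9, 11, 10]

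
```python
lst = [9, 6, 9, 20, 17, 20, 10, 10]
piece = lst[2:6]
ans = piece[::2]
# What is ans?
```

lst has length 8. The slice lst[2:6] selects indices [2, 3, 4, 5] (2->9, 3->20, 4->17, 5->20), giving [9, 20, 17, 20]. So piece = [9, 20, 17, 20]. piece has length 4. The slice piece[::2] selects indices [0, 2] (0->9, 2->17), giving [9, 17].

[9, 17]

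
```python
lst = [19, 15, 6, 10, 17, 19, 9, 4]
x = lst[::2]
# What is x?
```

lst has length 8. The slice lst[::2] selects indices [0, 2, 4, 6] (0->19, 2->6, 4->17, 6->9), giving [19, 6, 17, 9].

[19, 6, 17, 9]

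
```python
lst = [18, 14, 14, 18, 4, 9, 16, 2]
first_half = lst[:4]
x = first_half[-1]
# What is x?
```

lst has length 8. The slice lst[:4] selects indices [0, 1, 2, 3] (0->18, 1->14, 2->14, 3->18), giving [18, 14, 14, 18]. So first_half = [18, 14, 14, 18]. Then first_half[-1] = 18.

18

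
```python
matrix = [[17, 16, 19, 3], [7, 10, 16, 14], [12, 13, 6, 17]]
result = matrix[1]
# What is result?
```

matrix has 3 rows. Row 1 is [7, 10, 16, 14].

[7, 10, 16, 14]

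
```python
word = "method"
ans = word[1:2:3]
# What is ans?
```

word has length 6. The slice word[1:2:3] selects indices [1] (1->'e'), giving 'e'.

'e'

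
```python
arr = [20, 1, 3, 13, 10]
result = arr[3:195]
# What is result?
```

arr has length 5. The slice arr[3:195] selects indices [3, 4] (3->13, 4->10), giving [13, 10].

[13, 10]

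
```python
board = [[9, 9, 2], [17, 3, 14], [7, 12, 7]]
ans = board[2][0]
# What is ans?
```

board[2] = [7, 12, 7]. Taking column 0 of that row yields 7.

7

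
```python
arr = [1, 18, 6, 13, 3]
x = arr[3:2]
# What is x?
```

arr has length 5. The slice arr[3:2] resolves to an empty index range, so the result is [].

[]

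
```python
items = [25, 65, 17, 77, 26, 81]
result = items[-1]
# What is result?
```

items has length 6. Negative index -1 maps to positive index 6 + (-1) = 5. items[5] = 81.

81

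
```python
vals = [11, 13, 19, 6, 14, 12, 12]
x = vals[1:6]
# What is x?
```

vals has length 7. The slice vals[1:6] selects indices [1, 2, 3, 4, 5] (1->13, 2->19, 3->6, 4->14, 5->12), giving [13, 19, 6, 14, 12].

[13, 19, 6, 14, 12]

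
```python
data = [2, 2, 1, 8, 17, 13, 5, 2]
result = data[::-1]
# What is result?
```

data has length 8. The slice data[::-1] selects indices [7, 6, 5, 4, 3, 2, 1, 0] (7->2, 6->5, 5->13, 4->17, 3->8, 2->1, 1->2, 0->2), giving [2, 5, 13, 17, 8, 1, 2, 2].

[2, 5, 13, 17, 8, 1, 2, 2]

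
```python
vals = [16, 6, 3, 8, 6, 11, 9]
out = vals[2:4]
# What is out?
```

vals has length 7. The slice vals[2:4] selects indices [2, 3] (2->3, 3->8), giving [3, 8].

[3, 8]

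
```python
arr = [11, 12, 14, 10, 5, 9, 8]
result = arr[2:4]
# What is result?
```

arr has length 7. The slice arr[2:4] selects indices [2, 3] (2->14, 3->10), giving [14, 10].

[14, 10]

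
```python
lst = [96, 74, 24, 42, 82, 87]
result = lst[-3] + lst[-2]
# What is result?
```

lst has length 6. Negative index -3 maps to positive index 6 + (-3) = 3. lst[3] = 42.
lst has length 6. Negative index -2 maps to positive index 6 + (-2) = 4. lst[4] = 82.
Sum: 42 + 82 = 124.

124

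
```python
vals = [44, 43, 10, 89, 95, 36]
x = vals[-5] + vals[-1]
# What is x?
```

vals has length 6. Negative index -5 maps to positive index 6 + (-5) = 1. vals[1] = 43.
vals has length 6. Negative index -1 maps to positive index 6 + (-1) = 5. vals[5] = 36.
Sum: 43 + 36 = 79.

79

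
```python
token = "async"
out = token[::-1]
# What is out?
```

token has length 5. The slice token[::-1] selects indices [4, 3, 2, 1, 0] (4->'c', 3->'n', 2->'y', 1->'s', 0->'a'), giving 'cnysa'.

'cnysa'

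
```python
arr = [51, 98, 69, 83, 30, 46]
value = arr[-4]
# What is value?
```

arr has length 6. Negative index -4 maps to positive index 6 + (-4) = 2. arr[2] = 69.

69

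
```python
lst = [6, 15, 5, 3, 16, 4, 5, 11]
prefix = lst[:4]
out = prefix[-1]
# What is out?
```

lst has length 8. The slice lst[:4] selects indices [0, 1, 2, 3] (0->6, 1->15, 2->5, 3->3), giving [6, 15, 5, 3]. So prefix = [6, 15, 5, 3]. Then prefix[-1] = 3.

3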